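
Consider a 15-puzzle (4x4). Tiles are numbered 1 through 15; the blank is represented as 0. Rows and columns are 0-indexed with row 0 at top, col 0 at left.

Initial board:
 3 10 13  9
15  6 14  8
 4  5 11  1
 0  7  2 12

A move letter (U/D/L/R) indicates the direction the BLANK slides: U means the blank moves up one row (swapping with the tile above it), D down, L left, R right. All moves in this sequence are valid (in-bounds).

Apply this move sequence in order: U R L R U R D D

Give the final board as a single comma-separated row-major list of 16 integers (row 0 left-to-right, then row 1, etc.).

After move 1 (U):
 3 10 13  9
15  6 14  8
 0  5 11  1
 4  7  2 12

After move 2 (R):
 3 10 13  9
15  6 14  8
 5  0 11  1
 4  7  2 12

After move 3 (L):
 3 10 13  9
15  6 14  8
 0  5 11  1
 4  7  2 12

After move 4 (R):
 3 10 13  9
15  6 14  8
 5  0 11  1
 4  7  2 12

After move 5 (U):
 3 10 13  9
15  0 14  8
 5  6 11  1
 4  7  2 12

After move 6 (R):
 3 10 13  9
15 14  0  8
 5  6 11  1
 4  7  2 12

After move 7 (D):
 3 10 13  9
15 14 11  8
 5  6  0  1
 4  7  2 12

After move 8 (D):
 3 10 13  9
15 14 11  8
 5  6  2  1
 4  7  0 12

Answer: 3, 10, 13, 9, 15, 14, 11, 8, 5, 6, 2, 1, 4, 7, 0, 12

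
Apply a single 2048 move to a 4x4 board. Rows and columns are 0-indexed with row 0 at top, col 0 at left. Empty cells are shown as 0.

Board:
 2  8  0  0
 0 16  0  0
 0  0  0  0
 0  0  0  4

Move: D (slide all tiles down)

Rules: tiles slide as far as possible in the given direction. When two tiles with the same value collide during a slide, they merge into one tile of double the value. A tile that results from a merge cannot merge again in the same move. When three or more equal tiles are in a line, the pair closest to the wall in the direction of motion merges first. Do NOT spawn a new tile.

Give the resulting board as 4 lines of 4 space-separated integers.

Slide down:
col 0: [2, 0, 0, 0] -> [0, 0, 0, 2]
col 1: [8, 16, 0, 0] -> [0, 0, 8, 16]
col 2: [0, 0, 0, 0] -> [0, 0, 0, 0]
col 3: [0, 0, 0, 4] -> [0, 0, 0, 4]

Answer:  0  0  0  0
 0  0  0  0
 0  8  0  0
 2 16  0  4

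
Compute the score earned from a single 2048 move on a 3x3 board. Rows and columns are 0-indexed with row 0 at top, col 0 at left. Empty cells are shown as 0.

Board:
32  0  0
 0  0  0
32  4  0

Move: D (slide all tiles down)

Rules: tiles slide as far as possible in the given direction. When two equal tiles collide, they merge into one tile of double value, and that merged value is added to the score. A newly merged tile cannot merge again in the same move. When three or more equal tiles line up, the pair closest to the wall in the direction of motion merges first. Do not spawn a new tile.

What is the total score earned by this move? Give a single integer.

Answer: 64

Derivation:
Slide down:
col 0: [32, 0, 32] -> [0, 0, 64]  score +64 (running 64)
col 1: [0, 0, 4] -> [0, 0, 4]  score +0 (running 64)
col 2: [0, 0, 0] -> [0, 0, 0]  score +0 (running 64)
Board after move:
 0  0  0
 0  0  0
64  4  0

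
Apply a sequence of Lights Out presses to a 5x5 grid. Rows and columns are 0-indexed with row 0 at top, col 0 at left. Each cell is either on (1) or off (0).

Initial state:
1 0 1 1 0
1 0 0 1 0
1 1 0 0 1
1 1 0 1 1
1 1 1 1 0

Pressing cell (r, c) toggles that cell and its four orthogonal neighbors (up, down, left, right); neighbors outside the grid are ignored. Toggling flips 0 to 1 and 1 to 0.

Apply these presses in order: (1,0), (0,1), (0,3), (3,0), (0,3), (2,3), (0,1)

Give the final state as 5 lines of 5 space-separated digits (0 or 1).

After press 1 at (1,0):
0 0 1 1 0
0 1 0 1 0
0 1 0 0 1
1 1 0 1 1
1 1 1 1 0

After press 2 at (0,1):
1 1 0 1 0
0 0 0 1 0
0 1 0 0 1
1 1 0 1 1
1 1 1 1 0

After press 3 at (0,3):
1 1 1 0 1
0 0 0 0 0
0 1 0 0 1
1 1 0 1 1
1 1 1 1 0

After press 4 at (3,0):
1 1 1 0 1
0 0 0 0 0
1 1 0 0 1
0 0 0 1 1
0 1 1 1 0

After press 5 at (0,3):
1 1 0 1 0
0 0 0 1 0
1 1 0 0 1
0 0 0 1 1
0 1 1 1 0

After press 6 at (2,3):
1 1 0 1 0
0 0 0 0 0
1 1 1 1 0
0 0 0 0 1
0 1 1 1 0

After press 7 at (0,1):
0 0 1 1 0
0 1 0 0 0
1 1 1 1 0
0 0 0 0 1
0 1 1 1 0

Answer: 0 0 1 1 0
0 1 0 0 0
1 1 1 1 0
0 0 0 0 1
0 1 1 1 0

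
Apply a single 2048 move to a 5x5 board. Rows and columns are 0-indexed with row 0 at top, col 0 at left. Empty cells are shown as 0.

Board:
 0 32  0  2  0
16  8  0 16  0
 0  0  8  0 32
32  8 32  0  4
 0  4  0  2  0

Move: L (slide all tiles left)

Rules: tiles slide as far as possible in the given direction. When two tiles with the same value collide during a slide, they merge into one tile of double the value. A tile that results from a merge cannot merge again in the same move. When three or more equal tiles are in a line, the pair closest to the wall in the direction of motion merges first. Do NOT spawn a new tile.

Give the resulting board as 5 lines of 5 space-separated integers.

Answer: 32  2  0  0  0
16  8 16  0  0
 8 32  0  0  0
32  8 32  4  0
 4  2  0  0  0

Derivation:
Slide left:
row 0: [0, 32, 0, 2, 0] -> [32, 2, 0, 0, 0]
row 1: [16, 8, 0, 16, 0] -> [16, 8, 16, 0, 0]
row 2: [0, 0, 8, 0, 32] -> [8, 32, 0, 0, 0]
row 3: [32, 8, 32, 0, 4] -> [32, 8, 32, 4, 0]
row 4: [0, 4, 0, 2, 0] -> [4, 2, 0, 0, 0]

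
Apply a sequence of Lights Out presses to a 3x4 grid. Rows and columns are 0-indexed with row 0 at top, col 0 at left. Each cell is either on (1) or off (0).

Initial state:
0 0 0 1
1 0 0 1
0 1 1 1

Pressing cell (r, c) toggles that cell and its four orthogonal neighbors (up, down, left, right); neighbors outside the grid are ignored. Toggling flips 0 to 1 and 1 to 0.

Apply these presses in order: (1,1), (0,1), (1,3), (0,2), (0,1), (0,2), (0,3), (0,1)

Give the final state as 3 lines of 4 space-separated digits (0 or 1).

After press 1 at (1,1):
0 1 0 1
0 1 1 1
0 0 1 1

After press 2 at (0,1):
1 0 1 1
0 0 1 1
0 0 1 1

After press 3 at (1,3):
1 0 1 0
0 0 0 0
0 0 1 0

After press 4 at (0,2):
1 1 0 1
0 0 1 0
0 0 1 0

After press 5 at (0,1):
0 0 1 1
0 1 1 0
0 0 1 0

After press 6 at (0,2):
0 1 0 0
0 1 0 0
0 0 1 0

After press 7 at (0,3):
0 1 1 1
0 1 0 1
0 0 1 0

After press 8 at (0,1):
1 0 0 1
0 0 0 1
0 0 1 0

Answer: 1 0 0 1
0 0 0 1
0 0 1 0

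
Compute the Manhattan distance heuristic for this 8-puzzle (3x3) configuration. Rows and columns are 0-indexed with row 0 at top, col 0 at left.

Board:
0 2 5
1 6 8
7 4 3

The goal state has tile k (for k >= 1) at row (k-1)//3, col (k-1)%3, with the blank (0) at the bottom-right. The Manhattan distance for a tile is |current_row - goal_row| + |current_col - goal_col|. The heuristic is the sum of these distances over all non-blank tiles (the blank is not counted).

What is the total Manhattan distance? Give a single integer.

Tile 2: at (0,1), goal (0,1), distance |0-0|+|1-1| = 0
Tile 5: at (0,2), goal (1,1), distance |0-1|+|2-1| = 2
Tile 1: at (1,0), goal (0,0), distance |1-0|+|0-0| = 1
Tile 6: at (1,1), goal (1,2), distance |1-1|+|1-2| = 1
Tile 8: at (1,2), goal (2,1), distance |1-2|+|2-1| = 2
Tile 7: at (2,0), goal (2,0), distance |2-2|+|0-0| = 0
Tile 4: at (2,1), goal (1,0), distance |2-1|+|1-0| = 2
Tile 3: at (2,2), goal (0,2), distance |2-0|+|2-2| = 2
Sum: 0 + 2 + 1 + 1 + 2 + 0 + 2 + 2 = 10

Answer: 10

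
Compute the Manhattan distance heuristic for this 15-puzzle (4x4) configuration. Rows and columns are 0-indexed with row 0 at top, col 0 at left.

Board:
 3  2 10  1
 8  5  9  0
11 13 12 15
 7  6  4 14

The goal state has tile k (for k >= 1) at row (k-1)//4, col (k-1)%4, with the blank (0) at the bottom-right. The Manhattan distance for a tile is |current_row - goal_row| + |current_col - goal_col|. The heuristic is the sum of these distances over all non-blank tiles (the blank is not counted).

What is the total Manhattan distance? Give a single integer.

Answer: 34

Derivation:
Tile 3: at (0,0), goal (0,2), distance |0-0|+|0-2| = 2
Tile 2: at (0,1), goal (0,1), distance |0-0|+|1-1| = 0
Tile 10: at (0,2), goal (2,1), distance |0-2|+|2-1| = 3
Tile 1: at (0,3), goal (0,0), distance |0-0|+|3-0| = 3
Tile 8: at (1,0), goal (1,3), distance |1-1|+|0-3| = 3
Tile 5: at (1,1), goal (1,0), distance |1-1|+|1-0| = 1
Tile 9: at (1,2), goal (2,0), distance |1-2|+|2-0| = 3
Tile 11: at (2,0), goal (2,2), distance |2-2|+|0-2| = 2
Tile 13: at (2,1), goal (3,0), distance |2-3|+|1-0| = 2
Tile 12: at (2,2), goal (2,3), distance |2-2|+|2-3| = 1
Tile 15: at (2,3), goal (3,2), distance |2-3|+|3-2| = 2
Tile 7: at (3,0), goal (1,2), distance |3-1|+|0-2| = 4
Tile 6: at (3,1), goal (1,1), distance |3-1|+|1-1| = 2
Tile 4: at (3,2), goal (0,3), distance |3-0|+|2-3| = 4
Tile 14: at (3,3), goal (3,1), distance |3-3|+|3-1| = 2
Sum: 2 + 0 + 3 + 3 + 3 + 1 + 3 + 2 + 2 + 1 + 2 + 4 + 2 + 4 + 2 = 34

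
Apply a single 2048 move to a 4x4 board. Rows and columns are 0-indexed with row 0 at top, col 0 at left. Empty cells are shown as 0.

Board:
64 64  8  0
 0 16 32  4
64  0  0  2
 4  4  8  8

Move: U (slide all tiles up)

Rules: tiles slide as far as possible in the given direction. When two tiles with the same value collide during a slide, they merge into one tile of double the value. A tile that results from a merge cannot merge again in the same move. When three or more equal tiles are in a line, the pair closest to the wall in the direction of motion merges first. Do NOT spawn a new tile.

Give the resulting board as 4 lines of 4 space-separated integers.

Answer: 128  64   8   4
  4  16  32   2
  0   4   8   8
  0   0   0   0

Derivation:
Slide up:
col 0: [64, 0, 64, 4] -> [128, 4, 0, 0]
col 1: [64, 16, 0, 4] -> [64, 16, 4, 0]
col 2: [8, 32, 0, 8] -> [8, 32, 8, 0]
col 3: [0, 4, 2, 8] -> [4, 2, 8, 0]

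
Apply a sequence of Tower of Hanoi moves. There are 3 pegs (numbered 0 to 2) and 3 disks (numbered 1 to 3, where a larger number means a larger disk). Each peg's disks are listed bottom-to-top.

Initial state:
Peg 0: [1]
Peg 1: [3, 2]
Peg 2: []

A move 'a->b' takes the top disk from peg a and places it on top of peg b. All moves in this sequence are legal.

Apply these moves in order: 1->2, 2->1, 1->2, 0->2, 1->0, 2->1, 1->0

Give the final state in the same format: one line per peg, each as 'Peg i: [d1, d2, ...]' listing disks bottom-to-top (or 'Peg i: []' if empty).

Answer: Peg 0: [3, 1]
Peg 1: []
Peg 2: [2]

Derivation:
After move 1 (1->2):
Peg 0: [1]
Peg 1: [3]
Peg 2: [2]

After move 2 (2->1):
Peg 0: [1]
Peg 1: [3, 2]
Peg 2: []

After move 3 (1->2):
Peg 0: [1]
Peg 1: [3]
Peg 2: [2]

After move 4 (0->2):
Peg 0: []
Peg 1: [3]
Peg 2: [2, 1]

After move 5 (1->0):
Peg 0: [3]
Peg 1: []
Peg 2: [2, 1]

After move 6 (2->1):
Peg 0: [3]
Peg 1: [1]
Peg 2: [2]

After move 7 (1->0):
Peg 0: [3, 1]
Peg 1: []
Peg 2: [2]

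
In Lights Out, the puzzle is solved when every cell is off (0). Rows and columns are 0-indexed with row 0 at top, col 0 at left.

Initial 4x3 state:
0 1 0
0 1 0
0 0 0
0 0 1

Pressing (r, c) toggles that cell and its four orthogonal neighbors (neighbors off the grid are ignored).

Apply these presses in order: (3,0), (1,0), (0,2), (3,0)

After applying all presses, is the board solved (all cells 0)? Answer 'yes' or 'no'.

Answer: no

Derivation:
After press 1 at (3,0):
0 1 0
0 1 0
1 0 0
1 1 1

After press 2 at (1,0):
1 1 0
1 0 0
0 0 0
1 1 1

After press 3 at (0,2):
1 0 1
1 0 1
0 0 0
1 1 1

After press 4 at (3,0):
1 0 1
1 0 1
1 0 0
0 0 1

Lights still on: 6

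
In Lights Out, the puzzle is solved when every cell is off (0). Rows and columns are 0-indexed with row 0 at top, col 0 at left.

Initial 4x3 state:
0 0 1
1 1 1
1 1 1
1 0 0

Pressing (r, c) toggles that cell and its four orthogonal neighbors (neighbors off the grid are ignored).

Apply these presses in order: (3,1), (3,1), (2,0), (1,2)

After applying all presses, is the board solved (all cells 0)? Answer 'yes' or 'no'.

After press 1 at (3,1):
0 0 1
1 1 1
1 0 1
0 1 1

After press 2 at (3,1):
0 0 1
1 1 1
1 1 1
1 0 0

After press 3 at (2,0):
0 0 1
0 1 1
0 0 1
0 0 0

After press 4 at (1,2):
0 0 0
0 0 0
0 0 0
0 0 0

Lights still on: 0

Answer: yes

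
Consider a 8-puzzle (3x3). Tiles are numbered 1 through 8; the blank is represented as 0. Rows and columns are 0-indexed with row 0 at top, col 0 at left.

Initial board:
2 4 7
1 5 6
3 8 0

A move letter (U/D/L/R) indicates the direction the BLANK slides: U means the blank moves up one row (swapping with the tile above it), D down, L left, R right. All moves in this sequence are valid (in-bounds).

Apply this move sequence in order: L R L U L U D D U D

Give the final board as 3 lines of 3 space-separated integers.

After move 1 (L):
2 4 7
1 5 6
3 0 8

After move 2 (R):
2 4 7
1 5 6
3 8 0

After move 3 (L):
2 4 7
1 5 6
3 0 8

After move 4 (U):
2 4 7
1 0 6
3 5 8

After move 5 (L):
2 4 7
0 1 6
3 5 8

After move 6 (U):
0 4 7
2 1 6
3 5 8

After move 7 (D):
2 4 7
0 1 6
3 5 8

After move 8 (D):
2 4 7
3 1 6
0 5 8

After move 9 (U):
2 4 7
0 1 6
3 5 8

After move 10 (D):
2 4 7
3 1 6
0 5 8

Answer: 2 4 7
3 1 6
0 5 8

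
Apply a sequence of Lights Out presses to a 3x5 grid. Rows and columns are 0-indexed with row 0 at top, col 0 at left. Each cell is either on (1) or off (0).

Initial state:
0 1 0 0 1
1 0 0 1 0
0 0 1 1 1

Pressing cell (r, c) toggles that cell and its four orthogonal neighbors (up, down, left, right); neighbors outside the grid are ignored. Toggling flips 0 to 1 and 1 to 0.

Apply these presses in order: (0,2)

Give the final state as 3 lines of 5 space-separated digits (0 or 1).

Answer: 0 0 1 1 1
1 0 1 1 0
0 0 1 1 1

Derivation:
After press 1 at (0,2):
0 0 1 1 1
1 0 1 1 0
0 0 1 1 1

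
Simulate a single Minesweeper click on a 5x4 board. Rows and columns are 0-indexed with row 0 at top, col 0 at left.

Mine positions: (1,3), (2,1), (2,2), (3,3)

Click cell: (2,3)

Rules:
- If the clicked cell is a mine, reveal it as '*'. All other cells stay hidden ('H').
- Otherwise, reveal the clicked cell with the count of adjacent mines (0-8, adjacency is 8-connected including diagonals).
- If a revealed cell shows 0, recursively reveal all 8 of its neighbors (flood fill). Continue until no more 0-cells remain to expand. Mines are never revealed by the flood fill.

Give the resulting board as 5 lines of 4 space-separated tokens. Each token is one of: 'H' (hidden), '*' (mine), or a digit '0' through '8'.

H H H H
H H H H
H H H 3
H H H H
H H H H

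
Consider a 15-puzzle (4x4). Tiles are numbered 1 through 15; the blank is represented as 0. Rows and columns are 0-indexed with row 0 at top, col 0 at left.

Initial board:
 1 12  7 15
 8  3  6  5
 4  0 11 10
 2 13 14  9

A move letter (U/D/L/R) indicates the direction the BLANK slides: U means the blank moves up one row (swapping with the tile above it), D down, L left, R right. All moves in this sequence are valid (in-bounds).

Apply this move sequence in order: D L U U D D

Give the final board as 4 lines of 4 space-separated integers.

Answer:  1 12  7 15
 8  3  6  5
 4 13 11 10
 0  2 14  9

Derivation:
After move 1 (D):
 1 12  7 15
 8  3  6  5
 4 13 11 10
 2  0 14  9

After move 2 (L):
 1 12  7 15
 8  3  6  5
 4 13 11 10
 0  2 14  9

After move 3 (U):
 1 12  7 15
 8  3  6  5
 0 13 11 10
 4  2 14  9

After move 4 (U):
 1 12  7 15
 0  3  6  5
 8 13 11 10
 4  2 14  9

After move 5 (D):
 1 12  7 15
 8  3  6  5
 0 13 11 10
 4  2 14  9

After move 6 (D):
 1 12  7 15
 8  3  6  5
 4 13 11 10
 0  2 14  9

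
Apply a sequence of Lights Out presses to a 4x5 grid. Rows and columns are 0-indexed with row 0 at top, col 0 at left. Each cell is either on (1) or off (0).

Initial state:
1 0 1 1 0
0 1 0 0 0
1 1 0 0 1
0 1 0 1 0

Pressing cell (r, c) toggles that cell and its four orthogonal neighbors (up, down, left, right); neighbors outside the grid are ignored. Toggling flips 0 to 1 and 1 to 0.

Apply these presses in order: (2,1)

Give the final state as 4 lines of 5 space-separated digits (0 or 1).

After press 1 at (2,1):
1 0 1 1 0
0 0 0 0 0
0 0 1 0 1
0 0 0 1 0

Answer: 1 0 1 1 0
0 0 0 0 0
0 0 1 0 1
0 0 0 1 0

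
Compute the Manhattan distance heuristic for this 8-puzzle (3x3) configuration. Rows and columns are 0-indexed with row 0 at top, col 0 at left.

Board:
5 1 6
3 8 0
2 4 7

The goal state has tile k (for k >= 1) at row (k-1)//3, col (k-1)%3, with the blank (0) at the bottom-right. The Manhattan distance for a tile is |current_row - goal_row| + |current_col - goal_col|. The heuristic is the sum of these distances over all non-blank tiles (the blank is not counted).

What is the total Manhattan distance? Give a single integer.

Tile 5: (0,0)->(1,1) = 2
Tile 1: (0,1)->(0,0) = 1
Tile 6: (0,2)->(1,2) = 1
Tile 3: (1,0)->(0,2) = 3
Tile 8: (1,1)->(2,1) = 1
Tile 2: (2,0)->(0,1) = 3
Tile 4: (2,1)->(1,0) = 2
Tile 7: (2,2)->(2,0) = 2
Sum: 2 + 1 + 1 + 3 + 1 + 3 + 2 + 2 = 15

Answer: 15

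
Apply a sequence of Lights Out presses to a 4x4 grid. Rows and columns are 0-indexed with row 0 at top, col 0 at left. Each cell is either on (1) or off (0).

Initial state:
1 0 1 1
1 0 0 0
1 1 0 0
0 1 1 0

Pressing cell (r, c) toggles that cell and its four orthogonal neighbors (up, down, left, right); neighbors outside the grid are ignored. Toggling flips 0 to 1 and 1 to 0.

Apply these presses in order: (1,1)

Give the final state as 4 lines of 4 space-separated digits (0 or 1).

Answer: 1 1 1 1
0 1 1 0
1 0 0 0
0 1 1 0

Derivation:
After press 1 at (1,1):
1 1 1 1
0 1 1 0
1 0 0 0
0 1 1 0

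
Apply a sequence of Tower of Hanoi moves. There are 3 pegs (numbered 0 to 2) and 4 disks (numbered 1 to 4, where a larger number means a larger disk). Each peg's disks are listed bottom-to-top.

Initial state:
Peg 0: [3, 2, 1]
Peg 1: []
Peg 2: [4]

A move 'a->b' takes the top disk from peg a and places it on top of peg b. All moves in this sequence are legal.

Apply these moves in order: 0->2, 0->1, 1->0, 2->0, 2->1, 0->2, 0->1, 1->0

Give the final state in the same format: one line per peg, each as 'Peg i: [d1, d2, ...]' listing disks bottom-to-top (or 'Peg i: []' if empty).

Answer: Peg 0: [3, 2]
Peg 1: [4]
Peg 2: [1]

Derivation:
After move 1 (0->2):
Peg 0: [3, 2]
Peg 1: []
Peg 2: [4, 1]

After move 2 (0->1):
Peg 0: [3]
Peg 1: [2]
Peg 2: [4, 1]

After move 3 (1->0):
Peg 0: [3, 2]
Peg 1: []
Peg 2: [4, 1]

After move 4 (2->0):
Peg 0: [3, 2, 1]
Peg 1: []
Peg 2: [4]

After move 5 (2->1):
Peg 0: [3, 2, 1]
Peg 1: [4]
Peg 2: []

After move 6 (0->2):
Peg 0: [3, 2]
Peg 1: [4]
Peg 2: [1]

After move 7 (0->1):
Peg 0: [3]
Peg 1: [4, 2]
Peg 2: [1]

After move 8 (1->0):
Peg 0: [3, 2]
Peg 1: [4]
Peg 2: [1]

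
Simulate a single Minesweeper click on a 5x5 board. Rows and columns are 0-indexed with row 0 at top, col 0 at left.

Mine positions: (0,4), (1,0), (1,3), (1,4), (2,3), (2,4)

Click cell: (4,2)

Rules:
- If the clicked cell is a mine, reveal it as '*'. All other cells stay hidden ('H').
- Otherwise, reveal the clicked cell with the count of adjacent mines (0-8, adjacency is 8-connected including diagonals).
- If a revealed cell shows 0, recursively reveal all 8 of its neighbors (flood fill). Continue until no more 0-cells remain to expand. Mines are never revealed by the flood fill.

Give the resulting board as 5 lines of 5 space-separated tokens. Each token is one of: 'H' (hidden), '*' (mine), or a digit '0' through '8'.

H H H H H
H H H H H
1 1 2 H H
0 0 1 2 2
0 0 0 0 0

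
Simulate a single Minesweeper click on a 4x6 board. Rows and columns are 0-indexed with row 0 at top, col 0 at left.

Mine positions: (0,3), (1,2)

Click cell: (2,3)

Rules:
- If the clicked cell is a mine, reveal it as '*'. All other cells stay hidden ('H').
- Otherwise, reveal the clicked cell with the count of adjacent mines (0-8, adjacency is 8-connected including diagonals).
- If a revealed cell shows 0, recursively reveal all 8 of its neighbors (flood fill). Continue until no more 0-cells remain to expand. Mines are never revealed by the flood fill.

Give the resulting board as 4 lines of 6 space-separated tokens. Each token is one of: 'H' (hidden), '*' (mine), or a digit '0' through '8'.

H H H H H H
H H H H H H
H H H 1 H H
H H H H H H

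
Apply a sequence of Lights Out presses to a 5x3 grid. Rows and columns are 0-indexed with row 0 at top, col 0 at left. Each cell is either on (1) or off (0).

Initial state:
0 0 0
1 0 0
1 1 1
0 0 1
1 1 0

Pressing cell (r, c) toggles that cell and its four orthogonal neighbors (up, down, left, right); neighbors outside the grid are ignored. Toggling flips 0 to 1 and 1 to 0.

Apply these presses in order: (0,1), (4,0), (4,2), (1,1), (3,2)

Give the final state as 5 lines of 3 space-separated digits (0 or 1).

Answer: 1 0 1
0 0 1
1 0 0
1 1 1
0 1 0

Derivation:
After press 1 at (0,1):
1 1 1
1 1 0
1 1 1
0 0 1
1 1 0

After press 2 at (4,0):
1 1 1
1 1 0
1 1 1
1 0 1
0 0 0

After press 3 at (4,2):
1 1 1
1 1 0
1 1 1
1 0 0
0 1 1

After press 4 at (1,1):
1 0 1
0 0 1
1 0 1
1 0 0
0 1 1

After press 5 at (3,2):
1 0 1
0 0 1
1 0 0
1 1 1
0 1 0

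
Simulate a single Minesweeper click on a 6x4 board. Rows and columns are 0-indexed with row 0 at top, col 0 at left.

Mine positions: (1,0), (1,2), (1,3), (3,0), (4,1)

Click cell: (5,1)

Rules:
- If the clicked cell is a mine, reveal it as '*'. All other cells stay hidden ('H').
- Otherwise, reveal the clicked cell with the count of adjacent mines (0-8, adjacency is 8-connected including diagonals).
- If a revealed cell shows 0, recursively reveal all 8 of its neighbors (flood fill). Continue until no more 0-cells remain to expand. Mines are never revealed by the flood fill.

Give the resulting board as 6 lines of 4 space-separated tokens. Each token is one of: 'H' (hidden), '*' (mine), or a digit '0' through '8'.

H H H H
H H H H
H H H H
H H H H
H H H H
H 1 H H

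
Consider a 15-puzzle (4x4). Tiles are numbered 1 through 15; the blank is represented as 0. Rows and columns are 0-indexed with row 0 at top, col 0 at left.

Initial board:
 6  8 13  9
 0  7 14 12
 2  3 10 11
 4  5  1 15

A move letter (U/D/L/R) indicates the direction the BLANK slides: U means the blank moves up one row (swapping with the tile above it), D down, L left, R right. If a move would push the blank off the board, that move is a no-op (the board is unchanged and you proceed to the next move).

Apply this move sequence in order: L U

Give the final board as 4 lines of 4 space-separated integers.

After move 1 (L):
 6  8 13  9
 0  7 14 12
 2  3 10 11
 4  5  1 15

After move 2 (U):
 0  8 13  9
 6  7 14 12
 2  3 10 11
 4  5  1 15

Answer:  0  8 13  9
 6  7 14 12
 2  3 10 11
 4  5  1 15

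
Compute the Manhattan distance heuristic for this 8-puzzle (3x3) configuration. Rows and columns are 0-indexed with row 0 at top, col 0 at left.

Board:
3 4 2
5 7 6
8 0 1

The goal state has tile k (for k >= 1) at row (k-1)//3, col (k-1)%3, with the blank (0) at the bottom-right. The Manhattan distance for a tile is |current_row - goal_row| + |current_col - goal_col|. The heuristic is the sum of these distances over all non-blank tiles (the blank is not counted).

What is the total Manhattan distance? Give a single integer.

Answer: 13

Derivation:
Tile 3: (0,0)->(0,2) = 2
Tile 4: (0,1)->(1,0) = 2
Tile 2: (0,2)->(0,1) = 1
Tile 5: (1,0)->(1,1) = 1
Tile 7: (1,1)->(2,0) = 2
Tile 6: (1,2)->(1,2) = 0
Tile 8: (2,0)->(2,1) = 1
Tile 1: (2,2)->(0,0) = 4
Sum: 2 + 2 + 1 + 1 + 2 + 0 + 1 + 4 = 13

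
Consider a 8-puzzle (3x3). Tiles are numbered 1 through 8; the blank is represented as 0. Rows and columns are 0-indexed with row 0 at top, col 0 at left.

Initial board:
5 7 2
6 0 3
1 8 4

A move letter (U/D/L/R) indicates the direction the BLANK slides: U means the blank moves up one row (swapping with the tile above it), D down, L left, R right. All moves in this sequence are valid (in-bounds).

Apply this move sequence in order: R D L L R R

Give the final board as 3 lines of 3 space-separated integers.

Answer: 5 7 2
6 3 4
1 8 0

Derivation:
After move 1 (R):
5 7 2
6 3 0
1 8 4

After move 2 (D):
5 7 2
6 3 4
1 8 0

After move 3 (L):
5 7 2
6 3 4
1 0 8

After move 4 (L):
5 7 2
6 3 4
0 1 8

After move 5 (R):
5 7 2
6 3 4
1 0 8

After move 6 (R):
5 7 2
6 3 4
1 8 0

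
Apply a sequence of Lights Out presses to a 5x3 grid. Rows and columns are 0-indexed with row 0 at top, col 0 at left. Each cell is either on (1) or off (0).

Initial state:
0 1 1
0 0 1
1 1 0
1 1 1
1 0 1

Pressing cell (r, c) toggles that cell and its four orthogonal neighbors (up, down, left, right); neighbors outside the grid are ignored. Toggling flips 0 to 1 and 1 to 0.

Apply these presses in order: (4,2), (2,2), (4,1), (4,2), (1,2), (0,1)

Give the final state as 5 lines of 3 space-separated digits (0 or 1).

Answer: 1 0 1
0 0 1
1 0 0
1 0 0
0 1 0

Derivation:
After press 1 at (4,2):
0 1 1
0 0 1
1 1 0
1 1 0
1 1 0

After press 2 at (2,2):
0 1 1
0 0 0
1 0 1
1 1 1
1 1 0

After press 3 at (4,1):
0 1 1
0 0 0
1 0 1
1 0 1
0 0 1

After press 4 at (4,2):
0 1 1
0 0 0
1 0 1
1 0 0
0 1 0

After press 5 at (1,2):
0 1 0
0 1 1
1 0 0
1 0 0
0 1 0

After press 6 at (0,1):
1 0 1
0 0 1
1 0 0
1 0 0
0 1 0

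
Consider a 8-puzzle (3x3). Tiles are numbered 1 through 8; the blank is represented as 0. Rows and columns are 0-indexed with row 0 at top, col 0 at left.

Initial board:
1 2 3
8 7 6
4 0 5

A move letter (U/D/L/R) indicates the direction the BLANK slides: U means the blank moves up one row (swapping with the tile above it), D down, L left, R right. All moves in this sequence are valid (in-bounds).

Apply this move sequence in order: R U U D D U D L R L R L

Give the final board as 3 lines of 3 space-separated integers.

After move 1 (R):
1 2 3
8 7 6
4 5 0

After move 2 (U):
1 2 3
8 7 0
4 5 6

After move 3 (U):
1 2 0
8 7 3
4 5 6

After move 4 (D):
1 2 3
8 7 0
4 5 6

After move 5 (D):
1 2 3
8 7 6
4 5 0

After move 6 (U):
1 2 3
8 7 0
4 5 6

After move 7 (D):
1 2 3
8 7 6
4 5 0

After move 8 (L):
1 2 3
8 7 6
4 0 5

After move 9 (R):
1 2 3
8 7 6
4 5 0

After move 10 (L):
1 2 3
8 7 6
4 0 5

After move 11 (R):
1 2 3
8 7 6
4 5 0

After move 12 (L):
1 2 3
8 7 6
4 0 5

Answer: 1 2 3
8 7 6
4 0 5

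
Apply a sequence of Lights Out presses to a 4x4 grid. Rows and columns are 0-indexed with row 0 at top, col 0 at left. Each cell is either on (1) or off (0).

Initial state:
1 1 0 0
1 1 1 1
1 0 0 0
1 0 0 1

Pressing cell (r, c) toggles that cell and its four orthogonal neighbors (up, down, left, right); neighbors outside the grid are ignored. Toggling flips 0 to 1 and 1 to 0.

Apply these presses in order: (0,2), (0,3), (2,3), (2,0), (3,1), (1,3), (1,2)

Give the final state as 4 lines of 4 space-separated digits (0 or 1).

Answer: 1 0 1 1
0 0 0 1
0 0 0 0
1 1 1 0

Derivation:
After press 1 at (0,2):
1 0 1 1
1 1 0 1
1 0 0 0
1 0 0 1

After press 2 at (0,3):
1 0 0 0
1 1 0 0
1 0 0 0
1 0 0 1

After press 3 at (2,3):
1 0 0 0
1 1 0 1
1 0 1 1
1 0 0 0

After press 4 at (2,0):
1 0 0 0
0 1 0 1
0 1 1 1
0 0 0 0

After press 5 at (3,1):
1 0 0 0
0 1 0 1
0 0 1 1
1 1 1 0

After press 6 at (1,3):
1 0 0 1
0 1 1 0
0 0 1 0
1 1 1 0

After press 7 at (1,2):
1 0 1 1
0 0 0 1
0 0 0 0
1 1 1 0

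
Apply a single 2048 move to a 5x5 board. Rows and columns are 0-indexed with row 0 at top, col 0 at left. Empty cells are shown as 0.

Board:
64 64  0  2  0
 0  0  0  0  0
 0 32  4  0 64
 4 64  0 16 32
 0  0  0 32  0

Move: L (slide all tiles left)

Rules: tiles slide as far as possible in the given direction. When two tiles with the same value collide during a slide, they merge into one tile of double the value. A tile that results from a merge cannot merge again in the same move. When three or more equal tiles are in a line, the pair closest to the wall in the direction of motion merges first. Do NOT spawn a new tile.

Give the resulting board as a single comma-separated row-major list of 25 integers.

Answer: 128, 2, 0, 0, 0, 0, 0, 0, 0, 0, 32, 4, 64, 0, 0, 4, 64, 16, 32, 0, 32, 0, 0, 0, 0

Derivation:
Slide left:
row 0: [64, 64, 0, 2, 0] -> [128, 2, 0, 0, 0]
row 1: [0, 0, 0, 0, 0] -> [0, 0, 0, 0, 0]
row 2: [0, 32, 4, 0, 64] -> [32, 4, 64, 0, 0]
row 3: [4, 64, 0, 16, 32] -> [4, 64, 16, 32, 0]
row 4: [0, 0, 0, 32, 0] -> [32, 0, 0, 0, 0]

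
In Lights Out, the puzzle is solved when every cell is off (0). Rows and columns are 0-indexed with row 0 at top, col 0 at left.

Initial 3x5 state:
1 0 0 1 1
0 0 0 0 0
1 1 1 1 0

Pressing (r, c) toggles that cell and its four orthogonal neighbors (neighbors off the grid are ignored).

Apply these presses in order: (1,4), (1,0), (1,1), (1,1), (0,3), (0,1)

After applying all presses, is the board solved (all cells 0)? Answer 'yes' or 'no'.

After press 1 at (1,4):
1 0 0 1 0
0 0 0 1 1
1 1 1 1 1

After press 2 at (1,0):
0 0 0 1 0
1 1 0 1 1
0 1 1 1 1

After press 3 at (1,1):
0 1 0 1 0
0 0 1 1 1
0 0 1 1 1

After press 4 at (1,1):
0 0 0 1 0
1 1 0 1 1
0 1 1 1 1

After press 5 at (0,3):
0 0 1 0 1
1 1 0 0 1
0 1 1 1 1

After press 6 at (0,1):
1 1 0 0 1
1 0 0 0 1
0 1 1 1 1

Lights still on: 9

Answer: no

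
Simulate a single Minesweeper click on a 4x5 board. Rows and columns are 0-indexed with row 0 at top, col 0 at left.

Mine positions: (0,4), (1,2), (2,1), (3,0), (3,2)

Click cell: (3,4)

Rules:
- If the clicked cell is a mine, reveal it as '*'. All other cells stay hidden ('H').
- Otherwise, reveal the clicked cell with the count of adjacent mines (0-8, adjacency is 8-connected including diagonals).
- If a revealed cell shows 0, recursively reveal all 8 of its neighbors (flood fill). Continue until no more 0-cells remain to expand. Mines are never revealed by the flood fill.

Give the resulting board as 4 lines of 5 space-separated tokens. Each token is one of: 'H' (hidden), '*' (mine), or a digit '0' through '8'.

H H H H H
H H H 2 1
H H H 2 0
H H H 1 0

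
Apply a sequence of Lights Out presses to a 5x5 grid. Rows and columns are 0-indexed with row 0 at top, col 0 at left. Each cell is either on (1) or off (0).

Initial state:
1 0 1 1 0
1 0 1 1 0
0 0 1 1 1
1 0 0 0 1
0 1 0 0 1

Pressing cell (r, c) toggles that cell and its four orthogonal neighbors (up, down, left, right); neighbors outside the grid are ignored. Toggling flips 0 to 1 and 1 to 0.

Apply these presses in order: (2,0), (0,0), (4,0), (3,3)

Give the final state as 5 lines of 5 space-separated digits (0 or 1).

After press 1 at (2,0):
1 0 1 1 0
0 0 1 1 0
1 1 1 1 1
0 0 0 0 1
0 1 0 0 1

After press 2 at (0,0):
0 1 1 1 0
1 0 1 1 0
1 1 1 1 1
0 0 0 0 1
0 1 0 0 1

After press 3 at (4,0):
0 1 1 1 0
1 0 1 1 0
1 1 1 1 1
1 0 0 0 1
1 0 0 0 1

After press 4 at (3,3):
0 1 1 1 0
1 0 1 1 0
1 1 1 0 1
1 0 1 1 0
1 0 0 1 1

Answer: 0 1 1 1 0
1 0 1 1 0
1 1 1 0 1
1 0 1 1 0
1 0 0 1 1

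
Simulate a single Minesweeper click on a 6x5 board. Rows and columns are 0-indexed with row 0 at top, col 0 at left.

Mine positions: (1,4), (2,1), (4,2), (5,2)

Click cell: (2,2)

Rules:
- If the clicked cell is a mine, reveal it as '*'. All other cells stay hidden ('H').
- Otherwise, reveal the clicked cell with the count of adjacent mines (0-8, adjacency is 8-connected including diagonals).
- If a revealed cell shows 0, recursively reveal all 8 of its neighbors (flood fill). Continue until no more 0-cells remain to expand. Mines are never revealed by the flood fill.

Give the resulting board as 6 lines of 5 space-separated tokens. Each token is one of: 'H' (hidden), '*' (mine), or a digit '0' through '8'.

H H H H H
H H H H H
H H 1 H H
H H H H H
H H H H H
H H H H H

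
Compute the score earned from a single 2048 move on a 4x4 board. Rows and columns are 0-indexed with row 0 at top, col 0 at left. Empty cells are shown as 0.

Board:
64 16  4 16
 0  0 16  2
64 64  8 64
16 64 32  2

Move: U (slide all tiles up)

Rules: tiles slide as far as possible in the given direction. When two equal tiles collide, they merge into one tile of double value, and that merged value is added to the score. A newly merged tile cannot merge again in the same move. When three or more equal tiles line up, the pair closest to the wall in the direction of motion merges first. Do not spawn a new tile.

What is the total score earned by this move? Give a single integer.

Answer: 256

Derivation:
Slide up:
col 0: [64, 0, 64, 16] -> [128, 16, 0, 0]  score +128 (running 128)
col 1: [16, 0, 64, 64] -> [16, 128, 0, 0]  score +128 (running 256)
col 2: [4, 16, 8, 32] -> [4, 16, 8, 32]  score +0 (running 256)
col 3: [16, 2, 64, 2] -> [16, 2, 64, 2]  score +0 (running 256)
Board after move:
128  16   4  16
 16 128  16   2
  0   0   8  64
  0   0  32   2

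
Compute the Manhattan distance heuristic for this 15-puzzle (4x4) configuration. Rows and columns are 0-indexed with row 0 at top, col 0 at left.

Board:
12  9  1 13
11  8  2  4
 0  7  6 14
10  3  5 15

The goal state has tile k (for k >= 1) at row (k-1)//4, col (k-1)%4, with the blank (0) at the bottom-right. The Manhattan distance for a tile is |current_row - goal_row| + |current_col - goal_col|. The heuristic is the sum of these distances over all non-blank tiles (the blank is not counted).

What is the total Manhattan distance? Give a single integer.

Answer: 42

Derivation:
Tile 12: (0,0)->(2,3) = 5
Tile 9: (0,1)->(2,0) = 3
Tile 1: (0,2)->(0,0) = 2
Tile 13: (0,3)->(3,0) = 6
Tile 11: (1,0)->(2,2) = 3
Tile 8: (1,1)->(1,3) = 2
Tile 2: (1,2)->(0,1) = 2
Tile 4: (1,3)->(0,3) = 1
Tile 7: (2,1)->(1,2) = 2
Tile 6: (2,2)->(1,1) = 2
Tile 14: (2,3)->(3,1) = 3
Tile 10: (3,0)->(2,1) = 2
Tile 3: (3,1)->(0,2) = 4
Tile 5: (3,2)->(1,0) = 4
Tile 15: (3,3)->(3,2) = 1
Sum: 5 + 3 + 2 + 6 + 3 + 2 + 2 + 1 + 2 + 2 + 3 + 2 + 4 + 4 + 1 = 42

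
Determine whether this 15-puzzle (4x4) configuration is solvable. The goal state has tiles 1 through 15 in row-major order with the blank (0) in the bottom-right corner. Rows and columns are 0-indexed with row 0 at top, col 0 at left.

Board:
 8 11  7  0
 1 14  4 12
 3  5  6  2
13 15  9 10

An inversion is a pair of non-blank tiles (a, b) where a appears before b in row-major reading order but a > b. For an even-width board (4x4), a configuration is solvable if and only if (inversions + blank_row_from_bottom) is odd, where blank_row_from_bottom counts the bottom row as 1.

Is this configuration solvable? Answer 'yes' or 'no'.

Answer: no

Derivation:
Inversions: 46
Blank is in row 0 (0-indexed from top), which is row 4 counting from the bottom (bottom = 1).
46 + 4 = 50, which is even, so the puzzle is not solvable.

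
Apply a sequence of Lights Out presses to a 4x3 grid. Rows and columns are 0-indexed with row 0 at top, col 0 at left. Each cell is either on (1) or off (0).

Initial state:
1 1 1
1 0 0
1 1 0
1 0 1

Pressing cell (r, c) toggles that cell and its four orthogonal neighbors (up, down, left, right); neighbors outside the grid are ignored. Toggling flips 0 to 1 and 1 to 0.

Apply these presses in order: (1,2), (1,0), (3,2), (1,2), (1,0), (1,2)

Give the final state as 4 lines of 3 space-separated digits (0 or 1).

After press 1 at (1,2):
1 1 0
1 1 1
1 1 1
1 0 1

After press 2 at (1,0):
0 1 0
0 0 1
0 1 1
1 0 1

After press 3 at (3,2):
0 1 0
0 0 1
0 1 0
1 1 0

After press 4 at (1,2):
0 1 1
0 1 0
0 1 1
1 1 0

After press 5 at (1,0):
1 1 1
1 0 0
1 1 1
1 1 0

After press 6 at (1,2):
1 1 0
1 1 1
1 1 0
1 1 0

Answer: 1 1 0
1 1 1
1 1 0
1 1 0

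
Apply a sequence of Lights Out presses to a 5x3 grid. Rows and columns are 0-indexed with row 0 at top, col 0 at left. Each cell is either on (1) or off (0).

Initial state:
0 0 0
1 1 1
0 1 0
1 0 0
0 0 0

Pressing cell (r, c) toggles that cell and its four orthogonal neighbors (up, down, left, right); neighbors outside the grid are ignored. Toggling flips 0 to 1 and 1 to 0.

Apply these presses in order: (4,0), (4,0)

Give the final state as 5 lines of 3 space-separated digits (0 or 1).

Answer: 0 0 0
1 1 1
0 1 0
1 0 0
0 0 0

Derivation:
After press 1 at (4,0):
0 0 0
1 1 1
0 1 0
0 0 0
1 1 0

After press 2 at (4,0):
0 0 0
1 1 1
0 1 0
1 0 0
0 0 0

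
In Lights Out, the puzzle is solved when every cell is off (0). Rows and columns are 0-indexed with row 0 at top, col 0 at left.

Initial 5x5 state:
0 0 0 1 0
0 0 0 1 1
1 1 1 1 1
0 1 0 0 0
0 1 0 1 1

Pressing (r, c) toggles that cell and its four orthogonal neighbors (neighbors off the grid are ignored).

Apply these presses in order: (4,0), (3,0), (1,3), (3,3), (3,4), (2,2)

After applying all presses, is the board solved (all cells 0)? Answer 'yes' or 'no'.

After press 1 at (4,0):
0 0 0 1 0
0 0 0 1 1
1 1 1 1 1
1 1 0 0 0
1 0 0 1 1

After press 2 at (3,0):
0 0 0 1 0
0 0 0 1 1
0 1 1 1 1
0 0 0 0 0
0 0 0 1 1

After press 3 at (1,3):
0 0 0 0 0
0 0 1 0 0
0 1 1 0 1
0 0 0 0 0
0 0 0 1 1

After press 4 at (3,3):
0 0 0 0 0
0 0 1 0 0
0 1 1 1 1
0 0 1 1 1
0 0 0 0 1

After press 5 at (3,4):
0 0 0 0 0
0 0 1 0 0
0 1 1 1 0
0 0 1 0 0
0 0 0 0 0

After press 6 at (2,2):
0 0 0 0 0
0 0 0 0 0
0 0 0 0 0
0 0 0 0 0
0 0 0 0 0

Lights still on: 0

Answer: yes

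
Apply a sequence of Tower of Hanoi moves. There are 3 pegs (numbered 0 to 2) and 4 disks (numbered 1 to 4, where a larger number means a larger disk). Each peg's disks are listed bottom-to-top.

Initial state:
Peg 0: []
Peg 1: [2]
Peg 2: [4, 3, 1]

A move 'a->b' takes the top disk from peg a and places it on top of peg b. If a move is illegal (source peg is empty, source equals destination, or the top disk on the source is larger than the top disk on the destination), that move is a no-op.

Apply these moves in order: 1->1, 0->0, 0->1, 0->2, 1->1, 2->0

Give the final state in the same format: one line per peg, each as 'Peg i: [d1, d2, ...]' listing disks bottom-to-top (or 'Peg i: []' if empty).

After move 1 (1->1):
Peg 0: []
Peg 1: [2]
Peg 2: [4, 3, 1]

After move 2 (0->0):
Peg 0: []
Peg 1: [2]
Peg 2: [4, 3, 1]

After move 3 (0->1):
Peg 0: []
Peg 1: [2]
Peg 2: [4, 3, 1]

After move 4 (0->2):
Peg 0: []
Peg 1: [2]
Peg 2: [4, 3, 1]

After move 5 (1->1):
Peg 0: []
Peg 1: [2]
Peg 2: [4, 3, 1]

After move 6 (2->0):
Peg 0: [1]
Peg 1: [2]
Peg 2: [4, 3]

Answer: Peg 0: [1]
Peg 1: [2]
Peg 2: [4, 3]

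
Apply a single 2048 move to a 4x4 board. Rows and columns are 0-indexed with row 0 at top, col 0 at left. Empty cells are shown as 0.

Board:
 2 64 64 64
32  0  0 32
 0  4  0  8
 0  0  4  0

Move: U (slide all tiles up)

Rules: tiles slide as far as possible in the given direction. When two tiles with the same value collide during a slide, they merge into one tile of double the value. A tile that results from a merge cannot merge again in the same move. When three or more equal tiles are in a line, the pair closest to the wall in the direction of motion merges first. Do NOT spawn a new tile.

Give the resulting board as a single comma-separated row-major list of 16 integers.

Slide up:
col 0: [2, 32, 0, 0] -> [2, 32, 0, 0]
col 1: [64, 0, 4, 0] -> [64, 4, 0, 0]
col 2: [64, 0, 0, 4] -> [64, 4, 0, 0]
col 3: [64, 32, 8, 0] -> [64, 32, 8, 0]

Answer: 2, 64, 64, 64, 32, 4, 4, 32, 0, 0, 0, 8, 0, 0, 0, 0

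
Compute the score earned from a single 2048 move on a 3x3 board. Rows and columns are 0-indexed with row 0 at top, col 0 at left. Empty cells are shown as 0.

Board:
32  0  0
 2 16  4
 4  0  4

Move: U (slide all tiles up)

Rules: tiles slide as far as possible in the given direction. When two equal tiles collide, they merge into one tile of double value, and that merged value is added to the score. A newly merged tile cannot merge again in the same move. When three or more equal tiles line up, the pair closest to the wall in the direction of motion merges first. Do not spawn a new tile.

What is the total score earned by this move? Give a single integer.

Answer: 8

Derivation:
Slide up:
col 0: [32, 2, 4] -> [32, 2, 4]  score +0 (running 0)
col 1: [0, 16, 0] -> [16, 0, 0]  score +0 (running 0)
col 2: [0, 4, 4] -> [8, 0, 0]  score +8 (running 8)
Board after move:
32 16  8
 2  0  0
 4  0  0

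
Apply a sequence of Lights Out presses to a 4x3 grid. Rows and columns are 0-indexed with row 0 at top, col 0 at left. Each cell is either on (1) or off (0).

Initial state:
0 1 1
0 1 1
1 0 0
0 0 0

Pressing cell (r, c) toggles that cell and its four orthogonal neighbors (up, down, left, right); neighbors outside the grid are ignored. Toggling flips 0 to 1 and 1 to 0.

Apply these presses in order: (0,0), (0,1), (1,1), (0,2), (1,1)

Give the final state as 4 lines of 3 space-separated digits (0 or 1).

Answer: 0 0 1
1 0 0
1 0 0
0 0 0

Derivation:
After press 1 at (0,0):
1 0 1
1 1 1
1 0 0
0 0 0

After press 2 at (0,1):
0 1 0
1 0 1
1 0 0
0 0 0

After press 3 at (1,1):
0 0 0
0 1 0
1 1 0
0 0 0

After press 4 at (0,2):
0 1 1
0 1 1
1 1 0
0 0 0

After press 5 at (1,1):
0 0 1
1 0 0
1 0 0
0 0 0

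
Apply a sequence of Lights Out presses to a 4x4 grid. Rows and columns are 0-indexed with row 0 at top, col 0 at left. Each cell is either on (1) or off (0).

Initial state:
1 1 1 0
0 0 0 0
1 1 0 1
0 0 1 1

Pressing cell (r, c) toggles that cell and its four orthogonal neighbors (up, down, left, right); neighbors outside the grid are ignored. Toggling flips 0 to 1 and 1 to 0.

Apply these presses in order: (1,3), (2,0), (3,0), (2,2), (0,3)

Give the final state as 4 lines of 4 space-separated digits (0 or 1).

After press 1 at (1,3):
1 1 1 1
0 0 1 1
1 1 0 0
0 0 1 1

After press 2 at (2,0):
1 1 1 1
1 0 1 1
0 0 0 0
1 0 1 1

After press 3 at (3,0):
1 1 1 1
1 0 1 1
1 0 0 0
0 1 1 1

After press 4 at (2,2):
1 1 1 1
1 0 0 1
1 1 1 1
0 1 0 1

After press 5 at (0,3):
1 1 0 0
1 0 0 0
1 1 1 1
0 1 0 1

Answer: 1 1 0 0
1 0 0 0
1 1 1 1
0 1 0 1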